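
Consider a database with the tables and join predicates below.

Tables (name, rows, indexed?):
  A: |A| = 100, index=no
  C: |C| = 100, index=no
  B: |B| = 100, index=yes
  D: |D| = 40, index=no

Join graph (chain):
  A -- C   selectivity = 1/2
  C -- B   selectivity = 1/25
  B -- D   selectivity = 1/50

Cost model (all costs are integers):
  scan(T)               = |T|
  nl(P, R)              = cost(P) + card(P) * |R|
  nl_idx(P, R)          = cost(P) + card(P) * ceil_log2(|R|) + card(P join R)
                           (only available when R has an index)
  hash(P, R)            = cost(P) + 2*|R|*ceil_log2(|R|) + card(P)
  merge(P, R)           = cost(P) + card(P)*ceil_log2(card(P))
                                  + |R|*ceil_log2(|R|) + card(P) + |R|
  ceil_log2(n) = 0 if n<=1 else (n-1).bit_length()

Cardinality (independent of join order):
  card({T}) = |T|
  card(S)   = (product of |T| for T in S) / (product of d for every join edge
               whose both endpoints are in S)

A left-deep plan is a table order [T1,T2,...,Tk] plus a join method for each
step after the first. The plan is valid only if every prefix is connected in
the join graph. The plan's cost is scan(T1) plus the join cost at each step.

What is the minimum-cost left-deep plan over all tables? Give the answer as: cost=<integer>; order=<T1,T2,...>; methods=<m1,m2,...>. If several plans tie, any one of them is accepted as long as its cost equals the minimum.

cost=3560; order=D,B,C,A; methods=nl_idx,merge,hash

Selinger DP (subsets sized 1..n):
  {A}: scan cost=100, card=100
  {C}: scan cost=100, card=100
  {B}: scan cost=100, card=100
  {D}: scan cost=40, card=40
  {AC}: card=5000; try (C,hash)→1600, (A,hash)→1600, (C,merge)→1700, (A,merge)→1700, (C,nl)→10100, (A,nl)→10100; best=1600 via (C,hash)
  {BC}: card=400; try (B,nl_idx)→1200, (C,hash)→1600, (B,hash)→1600, (C,merge)→1700, (B,merge)→1700, (C,nl)→10100 …(+1); best=1200 via (B,nl_idx)
  {BD}: card=80; try (B,nl_idx)→400, (D,hash)→680, (B,merge)→1120, (D,merge)→1180, (B,hash)→1480, (B,nl)→4040 …(+1); best=400 via (B,nl_idx)
  {ABC}: card=20000; try (A,hash)→3000, (A,merge)→6000, (B,hash)→8000, (A,nl)→41200, (B,nl_idx)→56600, (B,merge)→72400 …(+1); best=3000 via (A,hash)
  {BCD}: card=320; try (C,merge)→1840, (C,hash)→1880, (D,hash)→2080, (D,merge)→5480, (C,nl)→8400, (D,nl)→17200; best=1840 via (C,merge)
  {ABCD}: card=16000; try (A,hash)→3560, (A,merge)→5840, (D,hash)→23480, (A,nl)→33840, (D,merge)→323280, (D,nl)→803000; best=3560 via (A,hash)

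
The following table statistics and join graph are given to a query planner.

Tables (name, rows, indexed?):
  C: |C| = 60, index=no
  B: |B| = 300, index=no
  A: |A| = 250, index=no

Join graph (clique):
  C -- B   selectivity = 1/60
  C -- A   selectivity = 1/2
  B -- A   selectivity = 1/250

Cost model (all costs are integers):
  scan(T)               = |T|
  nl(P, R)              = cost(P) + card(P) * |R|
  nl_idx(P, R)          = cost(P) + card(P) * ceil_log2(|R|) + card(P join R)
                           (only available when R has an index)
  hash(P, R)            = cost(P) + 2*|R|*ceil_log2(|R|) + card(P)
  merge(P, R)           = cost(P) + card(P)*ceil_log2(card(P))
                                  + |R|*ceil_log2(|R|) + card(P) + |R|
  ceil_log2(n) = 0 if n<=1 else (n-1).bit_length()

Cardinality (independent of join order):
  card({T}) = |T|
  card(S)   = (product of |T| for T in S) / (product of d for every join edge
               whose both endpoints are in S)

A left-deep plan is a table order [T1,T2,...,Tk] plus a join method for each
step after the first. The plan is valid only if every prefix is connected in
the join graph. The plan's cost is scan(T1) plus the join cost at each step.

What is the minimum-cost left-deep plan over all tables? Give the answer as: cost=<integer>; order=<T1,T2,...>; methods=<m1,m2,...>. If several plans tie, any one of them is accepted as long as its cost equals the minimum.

cost=5620; order=B,A,C; methods=hash,hash

Selinger DP (subsets sized 1..n):
  {C}: scan cost=60, card=60
  {B}: scan cost=300, card=300
  {A}: scan cost=250, card=250
  {BC}: card=300; try (C,hash)→1320, (B,merge)→3480, (C,merge)→3720, (B,hash)→5520, (B,nl)→18060, (C,nl)→18300; best=1320 via (C,hash)
  {AC}: card=7500; try (C,hash)→1220, (A,merge)→2730, (C,merge)→2920, (A,hash)→4120, (A,nl)→15060, (C,nl)→15250; best=1220 via (C,hash)
  {AB}: card=300; try (A,hash)→4600, (B,merge)→5500, (A,merge)→5550, (B,hash)→5900, (B,nl)→75250, (A,nl)→75300; best=4600 via (A,hash)
  {ABC}: card=150; try (C,hash)→5620, (A,hash)→5620, (A,merge)→6570, (C,merge)→8020, (B,hash)→14120, (C,nl)→22600 …(+3); best=5620 via (C,hash)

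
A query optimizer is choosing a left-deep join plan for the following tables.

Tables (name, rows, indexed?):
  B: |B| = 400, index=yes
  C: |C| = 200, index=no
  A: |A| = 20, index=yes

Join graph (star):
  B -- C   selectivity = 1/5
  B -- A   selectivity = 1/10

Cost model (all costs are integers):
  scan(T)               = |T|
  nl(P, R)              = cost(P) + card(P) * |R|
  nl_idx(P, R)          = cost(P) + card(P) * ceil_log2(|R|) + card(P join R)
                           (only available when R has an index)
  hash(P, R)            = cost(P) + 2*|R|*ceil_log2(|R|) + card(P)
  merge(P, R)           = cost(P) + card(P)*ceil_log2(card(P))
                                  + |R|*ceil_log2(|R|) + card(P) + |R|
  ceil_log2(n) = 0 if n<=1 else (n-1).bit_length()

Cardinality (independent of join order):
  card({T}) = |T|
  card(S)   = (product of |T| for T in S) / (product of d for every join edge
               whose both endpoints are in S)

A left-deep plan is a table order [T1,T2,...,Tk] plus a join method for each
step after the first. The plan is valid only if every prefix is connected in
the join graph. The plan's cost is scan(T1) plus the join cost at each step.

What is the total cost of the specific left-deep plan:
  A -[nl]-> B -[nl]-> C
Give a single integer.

168020

step 1: scan A: cost=20, card=20
step 2: join B via nl
    card(P join B) = 20*400/(10) = 800
    cost = 20 + 20*400 = 8020
step 3: join C via nl
    card(P join C) = 800*200/(5) = 32000
    cost = 8020 + 800*200 = 168020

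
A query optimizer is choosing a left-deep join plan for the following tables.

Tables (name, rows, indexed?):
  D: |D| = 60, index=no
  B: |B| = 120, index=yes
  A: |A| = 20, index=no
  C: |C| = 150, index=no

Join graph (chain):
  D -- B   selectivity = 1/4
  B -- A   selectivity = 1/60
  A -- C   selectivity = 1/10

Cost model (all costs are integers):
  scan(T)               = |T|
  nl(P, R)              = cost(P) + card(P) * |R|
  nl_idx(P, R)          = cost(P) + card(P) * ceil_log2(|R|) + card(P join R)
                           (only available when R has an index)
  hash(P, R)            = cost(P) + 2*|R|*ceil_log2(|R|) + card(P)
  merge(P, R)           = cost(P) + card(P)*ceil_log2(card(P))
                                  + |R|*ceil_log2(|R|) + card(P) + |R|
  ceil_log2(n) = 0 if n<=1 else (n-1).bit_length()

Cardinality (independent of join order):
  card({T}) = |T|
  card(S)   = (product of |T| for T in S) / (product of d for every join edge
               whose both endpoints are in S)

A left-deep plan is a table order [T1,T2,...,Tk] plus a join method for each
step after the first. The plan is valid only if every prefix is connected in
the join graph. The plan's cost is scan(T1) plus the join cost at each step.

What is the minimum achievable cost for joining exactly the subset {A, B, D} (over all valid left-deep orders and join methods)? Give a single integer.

900

Selinger DP over subsets of {A,B,D}:
  {D}: scan cost=60, card=60
  {B}: scan cost=120, card=120
  {A}: scan cost=20, card=20
  {BD}: card=1800; try (D,hash)→960, (B,merge)→1440, (D,merge)→1500, (B,hash)→1800, (B,nl_idx)→2280, (B,nl)→7260 …(+1); best=960 via (D,hash)
  {AB}: card=40; try (B,nl_idx)→200, (A,hash)→440, (B,merge)→1100, (A,merge)→1200, (B,hash)→1720, (B,nl)→2420 …(+1); best=200 via (B,nl_idx)
  {ABD}: card=600; try (D,merge)→900, (D,hash)→960, (D,nl)→2600, (A,hash)→2960, (A,merge)→22680, (A,nl)→36960; best=900 via (D,merge)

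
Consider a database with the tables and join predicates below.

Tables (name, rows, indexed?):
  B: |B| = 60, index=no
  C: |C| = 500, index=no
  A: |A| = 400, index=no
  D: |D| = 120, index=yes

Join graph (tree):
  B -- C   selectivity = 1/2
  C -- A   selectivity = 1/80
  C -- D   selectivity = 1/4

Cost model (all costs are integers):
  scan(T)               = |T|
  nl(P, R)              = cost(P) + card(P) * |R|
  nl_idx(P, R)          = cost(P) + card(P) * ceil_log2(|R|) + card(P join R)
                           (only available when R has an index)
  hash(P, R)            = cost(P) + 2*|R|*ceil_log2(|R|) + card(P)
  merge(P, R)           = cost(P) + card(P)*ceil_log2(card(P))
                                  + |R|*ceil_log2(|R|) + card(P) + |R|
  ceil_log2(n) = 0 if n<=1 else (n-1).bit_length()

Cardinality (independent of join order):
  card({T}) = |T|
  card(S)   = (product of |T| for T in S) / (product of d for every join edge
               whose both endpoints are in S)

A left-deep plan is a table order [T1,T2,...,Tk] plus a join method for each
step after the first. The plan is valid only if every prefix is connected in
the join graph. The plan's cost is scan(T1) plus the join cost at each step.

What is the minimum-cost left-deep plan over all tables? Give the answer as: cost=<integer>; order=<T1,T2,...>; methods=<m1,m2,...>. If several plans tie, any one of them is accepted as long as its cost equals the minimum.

Selinger DP (subsets sized 1..n):
  {B}: scan cost=60, card=60
  {C}: scan cost=500, card=500
  {A}: scan cost=400, card=400
  {D}: scan cost=120, card=120
  {BC}: card=15000; try (B,hash)→1720, (C,merge)→5480, (B,merge)→5920, (C,hash)→9120, (C,nl)→30060, (B,nl)→30500; best=1720 via (B,hash)
  {AC}: card=2500; try (A,hash)→8200, (C,merge)→9400, (A,merge)→9500, (C,hash)→9800, (C,nl)→200400, (A,nl)→200500; best=8200 via (A,hash)
  {CD}: card=15000; try (D,hash)→2680, (C,merge)→6080, (D,merge)→6460, (C,hash)→9240, (D,nl_idx)→19000, (C,nl)→60120 …(+1); best=2680 via (D,hash)
  {ABC}: card=75000; try (B,hash)→11420, (A,hash)→23920, (B,merge)→41120, (B,nl)→158200, (A,merge)→230720, (A,nl)→6001720; best=11420 via (B,hash)
  {BCD}: card=450000; try (D,hash)→18400, (B,hash)→18400, (D,merge)→227680, (B,merge)→228100, (D,nl_idx)→556720, (B,nl)→902680 …(+1); best=18400 via (D,hash)
  {ACD}: card=75000; try (D,hash)→12380, (A,hash)→24880, (D,merge)→41660, (D,nl_idx)→100700, (A,merge)→231680, (D,nl)→308200 …(+1); best=12380 via (D,hash)
  {ABCD}: card=2250000; try (D,hash)→88100, (B,hash)→88100, (A,hash)→475600, (D,merge)→1362380, (B,merge)→1362800, (D,nl_idx)→2786420 …(+4); best=88100 via (D,hash)

cost=88100; order=C,A,B,D; methods=hash,hash,hash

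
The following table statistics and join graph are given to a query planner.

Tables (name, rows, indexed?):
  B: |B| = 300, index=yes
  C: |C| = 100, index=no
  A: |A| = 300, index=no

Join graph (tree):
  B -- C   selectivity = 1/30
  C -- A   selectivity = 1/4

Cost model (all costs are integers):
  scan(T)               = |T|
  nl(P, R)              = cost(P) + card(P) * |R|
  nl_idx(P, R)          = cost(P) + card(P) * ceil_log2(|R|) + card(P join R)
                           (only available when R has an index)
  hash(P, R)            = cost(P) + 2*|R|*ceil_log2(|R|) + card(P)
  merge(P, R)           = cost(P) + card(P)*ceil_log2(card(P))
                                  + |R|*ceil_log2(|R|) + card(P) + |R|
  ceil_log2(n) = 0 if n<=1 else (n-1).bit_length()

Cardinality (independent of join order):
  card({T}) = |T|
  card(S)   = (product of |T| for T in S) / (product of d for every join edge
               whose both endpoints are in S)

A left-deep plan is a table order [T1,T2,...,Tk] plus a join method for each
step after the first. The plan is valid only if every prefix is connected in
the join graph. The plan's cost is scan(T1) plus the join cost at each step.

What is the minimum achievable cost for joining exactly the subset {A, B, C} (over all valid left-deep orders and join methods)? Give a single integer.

8400

Selinger DP over subsets of {A,B,C}:
  {B}: scan cost=300, card=300
  {C}: scan cost=100, card=100
  {A}: scan cost=300, card=300
  {BC}: card=1000; try (C,hash)→2000, (B,nl_idx)→2000, (B,merge)→3900, (C,merge)→4100, (B,hash)→5600, (B,nl)→30100 …(+1); best=2000 via (C,hash)
  {AC}: card=7500; try (C,hash)→2000, (A,merge)→3900, (C,merge)→4100, (A,hash)→5600, (A,nl)→30100, (C,nl)→30300; best=2000 via (C,hash)
  {ABC}: card=75000; try (A,hash)→8400, (B,hash)→14900, (A,merge)→16000, (B,merge)→110000, (B,nl_idx)→144500, (A,nl)→302000 …(+1); best=8400 via (A,hash)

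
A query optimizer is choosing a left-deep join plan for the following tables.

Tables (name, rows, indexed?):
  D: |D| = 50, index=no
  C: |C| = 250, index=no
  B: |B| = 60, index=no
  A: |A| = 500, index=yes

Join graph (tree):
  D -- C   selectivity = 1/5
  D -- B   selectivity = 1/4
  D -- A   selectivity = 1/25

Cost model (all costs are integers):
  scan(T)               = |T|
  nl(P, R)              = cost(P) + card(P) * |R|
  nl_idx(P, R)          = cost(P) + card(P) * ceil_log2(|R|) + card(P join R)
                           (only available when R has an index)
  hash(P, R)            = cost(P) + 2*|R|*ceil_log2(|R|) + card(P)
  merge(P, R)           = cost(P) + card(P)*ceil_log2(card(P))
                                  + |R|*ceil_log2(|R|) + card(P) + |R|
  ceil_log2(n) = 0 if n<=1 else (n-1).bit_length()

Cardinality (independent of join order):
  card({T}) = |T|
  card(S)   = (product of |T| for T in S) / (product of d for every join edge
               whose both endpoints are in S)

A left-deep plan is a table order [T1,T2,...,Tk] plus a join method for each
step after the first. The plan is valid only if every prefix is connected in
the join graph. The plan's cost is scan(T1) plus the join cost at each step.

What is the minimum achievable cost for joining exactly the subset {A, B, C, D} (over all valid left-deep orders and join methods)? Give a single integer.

22220

Selinger DP over subsets of {A,B,C,D}:
  {D}: scan cost=50, card=50
  {C}: scan cost=250, card=250
  {B}: scan cost=60, card=60
  {A}: scan cost=500, card=500
  {CD}: card=2500; try (D,hash)→1100, (C,merge)→2650, (D,merge)→2850, (C,hash)→4100, (C,nl)→12550, (D,nl)→12750; best=1100 via (D,hash)
  {BD}: card=750; try (D,hash)→720, (B,hash)→820, (B,merge)→820, (D,merge)→830, (B,nl)→3050, (D,nl)→3060; best=720 via (D,hash)
  {AD}: card=1000; try (A,nl_idx)→1500, (D,hash)→1600, (A,merge)→5400, (D,merge)→5850, (A,hash)→9100, (A,nl)→25050 …(+1); best=1500 via (A,nl_idx)
  {BCD}: card=37500; try (B,hash)→4320, (C,hash)→5470, (C,merge)→11220, (B,merge)→34020, (B,nl)→151100, (C,nl)→188220; best=4320 via (B,hash)
  {ACD}: card=50000; try (C,hash)→6500, (A,hash)→12600, (C,merge)→14750, (A,merge)→38600, (A,nl_idx)→73600, (C,nl)→251500 …(+1); best=6500 via (C,hash)
  {ABD}: card=15000; try (B,hash)→3220, (A,hash)→10470, (B,merge)→12920, (A,merge)→13970, (A,nl_idx)→22470, (B,nl)→61500 …(+1); best=3220 via (B,hash)
  {ABCD}: card=750000; try (C,hash)→22220, (A,hash)→50820, (B,hash)→57220, (C,merge)→230470, (A,merge)→646820, (B,merge)→856920 …(+4); best=22220 via (C,hash)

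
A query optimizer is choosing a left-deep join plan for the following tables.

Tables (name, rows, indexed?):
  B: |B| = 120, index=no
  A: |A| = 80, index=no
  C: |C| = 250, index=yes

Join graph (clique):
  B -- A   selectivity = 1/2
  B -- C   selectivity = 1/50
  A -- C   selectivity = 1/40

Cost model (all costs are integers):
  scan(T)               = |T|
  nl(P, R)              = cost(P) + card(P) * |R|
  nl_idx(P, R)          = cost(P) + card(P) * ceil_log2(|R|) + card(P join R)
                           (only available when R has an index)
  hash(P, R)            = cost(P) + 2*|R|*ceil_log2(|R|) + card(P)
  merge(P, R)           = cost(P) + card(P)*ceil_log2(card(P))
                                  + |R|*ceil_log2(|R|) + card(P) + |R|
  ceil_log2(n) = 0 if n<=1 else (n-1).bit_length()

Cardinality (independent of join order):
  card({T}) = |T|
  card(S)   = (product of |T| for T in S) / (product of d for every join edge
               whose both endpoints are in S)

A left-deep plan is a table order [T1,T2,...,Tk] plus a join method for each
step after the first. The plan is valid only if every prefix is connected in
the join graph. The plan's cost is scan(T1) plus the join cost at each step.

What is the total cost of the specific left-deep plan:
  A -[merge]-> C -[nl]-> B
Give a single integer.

step 1: scan A: cost=80, card=80
step 2: join C via merge
    card(P join C) = 80*250/(40) = 500
    cost = 80 + 80*7 + 250*8 + 80 + 250 = 2970
step 3: join B via nl
    card(P join B) = 500*120/(2*50) = 600
    cost = 2970 + 500*120 = 62970

62970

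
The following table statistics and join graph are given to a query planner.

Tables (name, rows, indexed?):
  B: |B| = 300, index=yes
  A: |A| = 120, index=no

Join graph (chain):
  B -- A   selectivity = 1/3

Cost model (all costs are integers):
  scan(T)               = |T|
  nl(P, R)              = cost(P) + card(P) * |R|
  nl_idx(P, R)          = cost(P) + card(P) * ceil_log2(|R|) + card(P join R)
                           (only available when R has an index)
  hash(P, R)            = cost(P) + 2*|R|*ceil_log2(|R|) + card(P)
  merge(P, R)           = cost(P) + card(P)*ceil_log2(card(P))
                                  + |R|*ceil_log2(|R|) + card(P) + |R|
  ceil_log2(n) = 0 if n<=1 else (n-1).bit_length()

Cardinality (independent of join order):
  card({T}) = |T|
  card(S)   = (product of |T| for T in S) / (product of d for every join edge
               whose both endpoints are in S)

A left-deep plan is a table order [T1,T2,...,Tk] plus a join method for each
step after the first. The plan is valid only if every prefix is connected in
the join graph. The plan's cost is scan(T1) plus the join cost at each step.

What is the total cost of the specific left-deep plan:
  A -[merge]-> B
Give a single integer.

step 1: scan A: cost=120, card=120
step 2: join B via merge
    card(P join B) = 120*300/(3) = 12000
    cost = 120 + 120*7 + 300*9 + 120 + 300 = 4080

4080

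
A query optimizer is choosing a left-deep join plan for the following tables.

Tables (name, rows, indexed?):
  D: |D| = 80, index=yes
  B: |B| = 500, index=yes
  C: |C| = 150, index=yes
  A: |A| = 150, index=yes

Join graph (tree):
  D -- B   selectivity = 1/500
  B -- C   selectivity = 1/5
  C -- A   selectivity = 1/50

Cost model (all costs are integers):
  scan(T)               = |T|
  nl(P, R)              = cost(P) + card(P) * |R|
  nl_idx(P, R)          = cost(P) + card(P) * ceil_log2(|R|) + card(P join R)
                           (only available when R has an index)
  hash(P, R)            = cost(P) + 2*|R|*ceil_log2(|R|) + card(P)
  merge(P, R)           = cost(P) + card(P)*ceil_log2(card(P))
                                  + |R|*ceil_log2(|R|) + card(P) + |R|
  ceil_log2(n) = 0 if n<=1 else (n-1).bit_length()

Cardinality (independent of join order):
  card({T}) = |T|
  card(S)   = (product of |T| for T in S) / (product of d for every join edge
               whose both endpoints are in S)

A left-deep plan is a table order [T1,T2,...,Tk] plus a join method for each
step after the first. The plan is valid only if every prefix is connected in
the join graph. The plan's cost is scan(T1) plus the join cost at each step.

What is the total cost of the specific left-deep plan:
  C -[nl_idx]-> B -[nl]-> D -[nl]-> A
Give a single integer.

step 1: scan C: cost=150, card=150
step 2: join B via nl_idx
    card(P join B) = 150*500/(5) = 15000
    cost = 150 + 150*9 + 15000 = 16500
step 3: join D via nl
    card(P join D) = 15000*80/(500) = 2400
    cost = 16500 + 15000*80 = 1216500
step 4: join A via nl
    card(P join A) = 2400*150/(50) = 7200
    cost = 1216500 + 2400*150 = 1576500

1576500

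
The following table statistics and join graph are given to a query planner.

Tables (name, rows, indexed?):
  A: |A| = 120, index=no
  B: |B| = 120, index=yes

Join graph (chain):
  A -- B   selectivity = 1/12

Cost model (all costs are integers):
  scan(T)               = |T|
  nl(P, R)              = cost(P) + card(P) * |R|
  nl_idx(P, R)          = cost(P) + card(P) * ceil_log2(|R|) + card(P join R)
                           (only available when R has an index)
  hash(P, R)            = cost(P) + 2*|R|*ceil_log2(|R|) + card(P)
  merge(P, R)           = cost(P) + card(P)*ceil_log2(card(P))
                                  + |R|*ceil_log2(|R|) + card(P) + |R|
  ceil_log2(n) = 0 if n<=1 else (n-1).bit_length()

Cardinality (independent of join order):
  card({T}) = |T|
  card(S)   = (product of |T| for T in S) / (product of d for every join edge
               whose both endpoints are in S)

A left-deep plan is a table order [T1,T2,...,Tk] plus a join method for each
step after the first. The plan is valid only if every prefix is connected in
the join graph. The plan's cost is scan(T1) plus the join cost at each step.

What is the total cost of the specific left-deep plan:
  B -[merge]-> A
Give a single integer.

step 1: scan B: cost=120, card=120
step 2: join A via merge
    card(P join A) = 120*120/(12) = 1200
    cost = 120 + 120*7 + 120*7 + 120 + 120 = 2040

2040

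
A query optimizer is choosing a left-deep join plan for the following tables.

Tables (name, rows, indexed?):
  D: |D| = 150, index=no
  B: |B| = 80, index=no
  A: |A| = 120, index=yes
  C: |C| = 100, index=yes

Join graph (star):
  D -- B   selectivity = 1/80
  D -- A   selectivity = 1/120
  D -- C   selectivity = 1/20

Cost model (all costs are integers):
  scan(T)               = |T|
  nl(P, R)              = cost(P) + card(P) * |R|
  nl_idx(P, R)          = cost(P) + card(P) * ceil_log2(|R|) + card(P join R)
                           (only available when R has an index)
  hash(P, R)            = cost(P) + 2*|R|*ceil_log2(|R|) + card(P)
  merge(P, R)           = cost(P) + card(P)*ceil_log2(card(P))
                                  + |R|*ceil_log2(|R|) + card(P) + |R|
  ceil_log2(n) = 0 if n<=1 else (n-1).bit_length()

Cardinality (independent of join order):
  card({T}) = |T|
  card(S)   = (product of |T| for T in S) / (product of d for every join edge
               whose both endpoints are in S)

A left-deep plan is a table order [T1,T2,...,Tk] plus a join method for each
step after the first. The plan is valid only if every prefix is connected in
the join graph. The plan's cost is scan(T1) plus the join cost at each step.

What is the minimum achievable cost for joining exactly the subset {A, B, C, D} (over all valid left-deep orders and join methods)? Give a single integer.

4170

Selinger DP over subsets of {A,B,C,D}:
  {D}: scan cost=150, card=150
  {B}: scan cost=80, card=80
  {A}: scan cost=120, card=120
  {C}: scan cost=100, card=100
  {BD}: card=150; try (B,hash)→1420, (D,merge)→2070, (B,merge)→2140, (D,hash)→2560, (D,nl)→12080, (B,nl)→12150; best=1420 via (B,hash)
  {AD}: card=150; try (A,nl_idx)→1350, (A,hash)→1980, (D,merge)→2430, (A,merge)→2460, (D,hash)→2640, (D,nl)→18120 …(+1); best=1350 via (A,nl_idx)
  {CD}: card=750; try (C,hash)→1700, (C,nl_idx)→1950, (D,merge)→2250, (C,merge)→2300, (D,hash)→2600, (D,nl)→15100 …(+1); best=1700 via (C,hash)
  {ABD}: card=150; try (B,hash)→2620, (A,nl_idx)→2620, (A,hash)→3250, (B,merge)→3340, (A,merge)→3730, (B,nl)→13350 …(+1); best=2620 via (B,hash)
  {BCD}: card=750; try (C,hash)→2970, (C,nl_idx)→3220, (C,merge)→3570, (B,hash)→3570, (B,merge)→10590, (C,nl)→16420 …(+1); best=2970 via (C,hash)
  {ACD}: card=750; try (C,hash)→2900, (C,nl_idx)→3150, (C,merge)→3500, (A,hash)→4130, (A,nl_idx)→7700, (A,merge)→10910 …(+2); best=2900 via (C,hash)
  {ABCD}: card=750; try (C,hash)→4170, (C,nl_idx)→4420, (C,merge)→4770, (B,hash)→4770, (A,hash)→5400, (A,nl_idx)→8970 …(+5); best=4170 via (C,hash)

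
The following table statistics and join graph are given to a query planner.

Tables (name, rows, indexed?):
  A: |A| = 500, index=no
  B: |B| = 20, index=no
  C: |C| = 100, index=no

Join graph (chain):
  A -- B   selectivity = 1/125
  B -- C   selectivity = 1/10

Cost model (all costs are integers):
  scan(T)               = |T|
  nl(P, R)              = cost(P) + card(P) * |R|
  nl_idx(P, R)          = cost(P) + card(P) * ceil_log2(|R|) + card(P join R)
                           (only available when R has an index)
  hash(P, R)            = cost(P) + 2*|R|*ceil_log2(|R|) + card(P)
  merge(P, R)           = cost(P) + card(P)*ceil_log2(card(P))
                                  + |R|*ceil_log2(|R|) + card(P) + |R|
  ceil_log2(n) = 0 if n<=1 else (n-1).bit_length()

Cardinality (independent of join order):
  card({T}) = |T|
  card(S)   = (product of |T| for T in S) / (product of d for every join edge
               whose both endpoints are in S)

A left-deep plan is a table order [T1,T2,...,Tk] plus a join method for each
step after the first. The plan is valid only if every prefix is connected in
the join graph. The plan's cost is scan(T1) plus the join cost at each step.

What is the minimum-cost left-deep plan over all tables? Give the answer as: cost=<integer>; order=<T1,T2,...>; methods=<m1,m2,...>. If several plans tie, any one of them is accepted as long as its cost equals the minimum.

cost=2640; order=A,B,C; methods=hash,merge

Selinger DP (subsets sized 1..n):
  {A}: scan cost=500, card=500
  {B}: scan cost=20, card=20
  {C}: scan cost=100, card=100
  {AB}: card=80; try (B,hash)→1200, (A,merge)→5140, (B,merge)→5620, (A,hash)→9040, (A,nl)→10020, (B,nl)→10500; best=1200 via (B,hash)
  {BC}: card=200; try (B,hash)→400, (C,merge)→940, (B,merge)→1020, (C,hash)→1440, (C,nl)→2020, (B,nl)→2100; best=400 via (B,hash)
  {ABC}: card=800; try (C,merge)→2640, (C,hash)→2680, (A,merge)→7200, (C,nl)→9200, (A,hash)→9600, (A,nl)→100400; best=2640 via (C,merge)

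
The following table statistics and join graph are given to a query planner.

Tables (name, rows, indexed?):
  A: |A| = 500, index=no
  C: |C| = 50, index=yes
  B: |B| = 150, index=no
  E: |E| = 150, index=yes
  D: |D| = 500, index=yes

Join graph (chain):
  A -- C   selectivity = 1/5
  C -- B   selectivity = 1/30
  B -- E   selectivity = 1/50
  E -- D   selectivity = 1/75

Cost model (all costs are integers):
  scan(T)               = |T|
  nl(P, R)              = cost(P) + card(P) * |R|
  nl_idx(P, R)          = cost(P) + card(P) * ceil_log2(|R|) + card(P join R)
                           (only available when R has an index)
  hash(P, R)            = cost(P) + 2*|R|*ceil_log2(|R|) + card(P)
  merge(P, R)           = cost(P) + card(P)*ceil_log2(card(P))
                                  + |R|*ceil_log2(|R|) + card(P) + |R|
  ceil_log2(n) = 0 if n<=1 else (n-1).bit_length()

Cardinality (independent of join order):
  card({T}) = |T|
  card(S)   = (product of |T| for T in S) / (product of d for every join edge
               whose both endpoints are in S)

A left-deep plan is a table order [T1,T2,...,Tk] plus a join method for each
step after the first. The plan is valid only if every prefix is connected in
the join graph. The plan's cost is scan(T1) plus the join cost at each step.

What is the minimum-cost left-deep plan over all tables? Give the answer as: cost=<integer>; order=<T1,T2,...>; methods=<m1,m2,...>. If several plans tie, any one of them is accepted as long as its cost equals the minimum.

Selinger DP (subsets sized 1..n):
  {A}: scan cost=500, card=500
  {C}: scan cost=50, card=50
  {B}: scan cost=150, card=150
  {E}: scan cost=150, card=150
  {D}: scan cost=500, card=500
  {AC}: card=5000; try (C,hash)→1600, (A,merge)→5400, (C,merge)→5850, (C,nl_idx)→8500, (A,hash)→9100, (A,nl)→25050 …(+1); best=1600 via (C,hash)
  {BC}: card=250; try (C,hash)→900, (C,nl_idx)→1300, (B,merge)→1750, (C,merge)→1850, (B,hash)→2500, (B,nl)→7550 …(+1); best=900 via (C,hash)
  {BE}: card=450; try (E,nl_idx)→1800, (E,hash)→2700, (B,hash)→2700, (E,merge)→2850, (B,merge)→2850, (E,nl)→22650 …(+1); best=1800 via (E,nl_idx)
  {DE}: card=1000; try (D,nl_idx)→2500, (E,hash)→3400, (E,nl_idx)→5500, (D,merge)→6500, (E,merge)→6850, (D,hash)→9300 …(+2); best=2500 via (D,nl_idx)
  {ABC}: card=25000; try (A,merge)→8150, (B,hash)→9000, (A,hash)→10150, (B,merge)→72950, (A,nl)→125900, (B,nl)→751600; best=8150 via (A,merge)
  {BCE}: card=750; try (C,hash)→2850, (E,hash)→3550, (E,nl_idx)→3650, (E,merge)→4500, (C,nl_idx)→5250, (C,merge)→6650 …(+2); best=2850 via (C,hash)
  {BDE}: card=3000; try (B,hash)→5900, (D,nl_idx)→8850, (D,hash)→11250, (D,merge)→11300, (B,merge)→14850, (B,nl)→152500 …(+1); best=5900 via (B,hash)
  {ABCE}: card=75000; try (A,hash)→12600, (A,merge)→16100, (E,hash)→35550, (E,nl_idx)→283150, (A,nl)→377850, (E,merge)→409500 …(+1); best=12600 via (A,hash)
  {BCDE}: card=5000; try (C,hash)→9500, (D,hash)→12600, (D,nl_idx)→14600, (D,merge)→16100, (C,nl_idx)→28900, (C,merge)→45250 …(+2); best=9500 via (C,hash)
  {ABCDE}: card=500000; try (A,hash)→23500, (A,merge)→84500, (D,hash)→96600, (D,nl_idx)→1187600, (D,merge)→1367600, (A,nl)→2509500 …(+1); best=23500 via (A,hash)

cost=23500; order=E,D,B,C,A; methods=nl_idx,hash,hash,hash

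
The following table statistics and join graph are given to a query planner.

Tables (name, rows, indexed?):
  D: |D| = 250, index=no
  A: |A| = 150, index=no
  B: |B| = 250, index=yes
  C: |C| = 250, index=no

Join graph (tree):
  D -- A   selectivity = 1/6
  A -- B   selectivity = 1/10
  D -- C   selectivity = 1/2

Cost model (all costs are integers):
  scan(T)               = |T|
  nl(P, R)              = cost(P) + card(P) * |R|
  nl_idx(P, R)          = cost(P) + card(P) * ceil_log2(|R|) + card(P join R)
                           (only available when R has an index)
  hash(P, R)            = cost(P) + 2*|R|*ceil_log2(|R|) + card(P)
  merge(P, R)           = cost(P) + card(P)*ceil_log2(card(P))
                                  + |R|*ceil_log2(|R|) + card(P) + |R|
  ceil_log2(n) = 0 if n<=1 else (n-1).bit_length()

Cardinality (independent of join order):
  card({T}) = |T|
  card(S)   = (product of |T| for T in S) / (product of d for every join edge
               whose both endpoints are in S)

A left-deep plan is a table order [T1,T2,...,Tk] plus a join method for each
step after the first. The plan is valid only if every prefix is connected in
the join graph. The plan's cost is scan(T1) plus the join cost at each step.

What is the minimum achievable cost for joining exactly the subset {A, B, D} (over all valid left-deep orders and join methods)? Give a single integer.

10650

Selinger DP over subsets of {A,B,D}:
  {D}: scan cost=250, card=250
  {A}: scan cost=150, card=150
  {B}: scan cost=250, card=250
  {AD}: card=6250; try (A,hash)→2900, (D,merge)→3750, (A,merge)→3850, (D,hash)→4300, (D,nl)→37650, (A,nl)→37750; best=2900 via (A,hash)
  {AB}: card=3750; try (A,hash)→2900, (B,merge)→3750, (A,merge)→3850, (B,hash)→4300, (B,nl_idx)→5100, (B,nl)→37650 …(+1); best=2900 via (A,hash)
  {ABD}: card=156250; try (D,hash)→10650, (B,hash)→13150, (D,merge)→53900, (B,merge)→92650, (B,nl_idx)→209150, (D,nl)→940400 …(+1); best=10650 via (D,hash)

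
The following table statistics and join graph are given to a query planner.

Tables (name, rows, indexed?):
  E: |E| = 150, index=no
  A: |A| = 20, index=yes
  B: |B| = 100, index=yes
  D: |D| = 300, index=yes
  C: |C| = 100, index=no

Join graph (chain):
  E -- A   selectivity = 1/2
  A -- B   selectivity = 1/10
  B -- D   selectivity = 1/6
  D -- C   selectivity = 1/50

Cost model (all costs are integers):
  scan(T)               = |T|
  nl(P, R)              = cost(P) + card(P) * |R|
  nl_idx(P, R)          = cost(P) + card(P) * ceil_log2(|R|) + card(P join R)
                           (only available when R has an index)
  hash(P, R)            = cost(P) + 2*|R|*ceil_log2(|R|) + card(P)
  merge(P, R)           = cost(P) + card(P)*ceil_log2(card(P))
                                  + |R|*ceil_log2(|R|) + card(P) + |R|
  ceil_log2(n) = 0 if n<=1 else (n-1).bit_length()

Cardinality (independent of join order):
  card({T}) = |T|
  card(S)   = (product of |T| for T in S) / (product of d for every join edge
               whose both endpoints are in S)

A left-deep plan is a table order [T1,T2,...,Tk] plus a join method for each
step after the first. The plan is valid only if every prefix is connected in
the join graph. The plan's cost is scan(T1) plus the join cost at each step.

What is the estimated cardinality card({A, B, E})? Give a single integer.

15000

Tables in S: A(20), B(100), E(150)
Edges inside S: E-A(d=2), A-B(d=10)
numerator = 20 * 100 * 150 = 300000
denominator = 2 * 10 = 20
card(S) = 300000 / 20 = 15000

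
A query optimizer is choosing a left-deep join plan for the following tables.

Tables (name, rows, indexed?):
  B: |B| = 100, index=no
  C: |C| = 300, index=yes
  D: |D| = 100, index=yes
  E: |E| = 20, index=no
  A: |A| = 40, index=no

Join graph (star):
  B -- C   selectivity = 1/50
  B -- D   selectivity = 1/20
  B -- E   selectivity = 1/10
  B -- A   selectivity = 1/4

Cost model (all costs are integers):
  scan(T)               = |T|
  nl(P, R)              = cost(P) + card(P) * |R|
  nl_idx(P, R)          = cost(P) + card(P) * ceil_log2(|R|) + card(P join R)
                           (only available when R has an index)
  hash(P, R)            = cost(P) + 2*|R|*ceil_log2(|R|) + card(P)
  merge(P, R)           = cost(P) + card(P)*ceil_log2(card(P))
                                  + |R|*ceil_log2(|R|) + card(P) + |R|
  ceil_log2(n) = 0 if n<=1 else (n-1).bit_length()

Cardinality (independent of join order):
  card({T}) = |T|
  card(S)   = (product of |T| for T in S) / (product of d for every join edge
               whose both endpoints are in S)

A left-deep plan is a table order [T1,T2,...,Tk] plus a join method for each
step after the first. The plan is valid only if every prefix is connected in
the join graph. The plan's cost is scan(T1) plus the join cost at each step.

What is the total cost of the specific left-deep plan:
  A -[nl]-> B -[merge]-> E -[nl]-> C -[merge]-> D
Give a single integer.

795960

step 1: scan A: cost=40, card=40
step 2: join B via nl
    card(P join B) = 40*100/(4) = 1000
    cost = 40 + 40*100 = 4040
step 3: join E via merge
    card(P join E) = 1000*20/(10) = 2000
    cost = 4040 + 1000*10 + 20*5 + 1000 + 20 = 15160
step 4: join C via nl
    card(P join C) = 2000*300/(50) = 12000
    cost = 15160 + 2000*300 = 615160
step 5: join D via merge
    card(P join D) = 12000*100/(20) = 60000
    cost = 615160 + 12000*14 + 100*7 + 12000 + 100 = 795960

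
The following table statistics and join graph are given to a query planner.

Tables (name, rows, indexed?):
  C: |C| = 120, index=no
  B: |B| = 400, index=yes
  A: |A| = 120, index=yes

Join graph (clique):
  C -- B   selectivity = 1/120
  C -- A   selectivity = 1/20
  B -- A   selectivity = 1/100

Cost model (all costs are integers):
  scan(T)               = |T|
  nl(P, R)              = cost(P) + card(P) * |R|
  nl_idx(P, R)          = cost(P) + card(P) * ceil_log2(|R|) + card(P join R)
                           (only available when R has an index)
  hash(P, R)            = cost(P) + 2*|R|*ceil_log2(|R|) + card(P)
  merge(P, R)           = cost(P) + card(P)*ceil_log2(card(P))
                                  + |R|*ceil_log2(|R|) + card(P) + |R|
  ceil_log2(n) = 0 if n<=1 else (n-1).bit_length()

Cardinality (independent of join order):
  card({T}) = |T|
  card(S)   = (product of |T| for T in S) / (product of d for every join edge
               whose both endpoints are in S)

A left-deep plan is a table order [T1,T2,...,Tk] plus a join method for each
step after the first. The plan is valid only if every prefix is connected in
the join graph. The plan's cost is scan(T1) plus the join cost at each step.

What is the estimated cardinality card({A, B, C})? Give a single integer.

Tables in S: A(120), B(400), C(120)
Edges inside S: C-B(d=120), C-A(d=20), B-A(d=100)
numerator = 120 * 400 * 120 = 5760000
denominator = 120 * 20 * 100 = 240000
card(S) = 5760000 / 240000 = 24

24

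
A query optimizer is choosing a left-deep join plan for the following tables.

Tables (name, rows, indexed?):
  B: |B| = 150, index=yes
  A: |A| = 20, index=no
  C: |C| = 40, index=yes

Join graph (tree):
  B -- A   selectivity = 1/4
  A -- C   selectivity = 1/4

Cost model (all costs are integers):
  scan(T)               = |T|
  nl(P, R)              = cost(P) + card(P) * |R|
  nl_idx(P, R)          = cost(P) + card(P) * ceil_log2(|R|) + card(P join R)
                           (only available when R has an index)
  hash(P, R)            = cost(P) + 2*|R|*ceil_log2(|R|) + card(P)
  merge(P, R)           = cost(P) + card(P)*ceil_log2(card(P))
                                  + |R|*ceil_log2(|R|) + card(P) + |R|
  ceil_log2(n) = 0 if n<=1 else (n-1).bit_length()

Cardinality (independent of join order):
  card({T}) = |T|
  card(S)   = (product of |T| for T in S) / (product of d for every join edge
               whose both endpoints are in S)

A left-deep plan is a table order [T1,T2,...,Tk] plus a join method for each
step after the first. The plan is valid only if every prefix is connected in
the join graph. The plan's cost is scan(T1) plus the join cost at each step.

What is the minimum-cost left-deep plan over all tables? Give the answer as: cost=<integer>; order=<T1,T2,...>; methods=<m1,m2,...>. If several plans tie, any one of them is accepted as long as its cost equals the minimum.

cost=1730; order=B,A,C; methods=hash,hash

Selinger DP (subsets sized 1..n):
  {B}: scan cost=150, card=150
  {A}: scan cost=20, card=20
  {C}: scan cost=40, card=40
  {AB}: card=750; try (A,hash)→500, (B,nl_idx)→930, (B,merge)→1490, (A,merge)→1620, (B,hash)→2440, (B,nl)→3020 …(+1); best=500 via (A,hash)
  {AC}: card=200; try (A,hash)→280, (C,nl_idx)→340, (C,merge)→420, (A,merge)→440, (C,hash)→520, (C,nl)→820 …(+1); best=280 via (A,hash)
  {ABC}: card=7500; try (C,hash)→1730, (B,hash)→2880, (B,merge)→3430, (C,merge)→9030, (B,nl_idx)→9380, (C,nl_idx)→12500 …(+2); best=1730 via (C,hash)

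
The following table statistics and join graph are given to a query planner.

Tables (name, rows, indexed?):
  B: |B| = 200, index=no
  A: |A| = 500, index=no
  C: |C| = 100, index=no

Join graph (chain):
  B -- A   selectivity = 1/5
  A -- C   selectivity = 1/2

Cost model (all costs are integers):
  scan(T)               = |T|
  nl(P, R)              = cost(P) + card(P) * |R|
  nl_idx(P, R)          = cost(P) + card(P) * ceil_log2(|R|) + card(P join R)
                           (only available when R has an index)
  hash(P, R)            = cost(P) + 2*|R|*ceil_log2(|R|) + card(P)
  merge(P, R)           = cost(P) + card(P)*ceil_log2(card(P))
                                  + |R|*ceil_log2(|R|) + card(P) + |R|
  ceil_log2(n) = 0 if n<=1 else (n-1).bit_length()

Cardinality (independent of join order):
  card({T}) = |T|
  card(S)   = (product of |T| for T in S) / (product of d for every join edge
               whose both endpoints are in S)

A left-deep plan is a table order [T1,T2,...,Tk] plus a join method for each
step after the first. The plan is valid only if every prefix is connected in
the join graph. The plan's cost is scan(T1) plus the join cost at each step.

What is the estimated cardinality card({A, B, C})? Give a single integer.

Tables in S: A(500), B(200), C(100)
Edges inside S: B-A(d=5), A-C(d=2)
numerator = 500 * 200 * 100 = 10000000
denominator = 5 * 2 = 10
card(S) = 10000000 / 10 = 1000000

1000000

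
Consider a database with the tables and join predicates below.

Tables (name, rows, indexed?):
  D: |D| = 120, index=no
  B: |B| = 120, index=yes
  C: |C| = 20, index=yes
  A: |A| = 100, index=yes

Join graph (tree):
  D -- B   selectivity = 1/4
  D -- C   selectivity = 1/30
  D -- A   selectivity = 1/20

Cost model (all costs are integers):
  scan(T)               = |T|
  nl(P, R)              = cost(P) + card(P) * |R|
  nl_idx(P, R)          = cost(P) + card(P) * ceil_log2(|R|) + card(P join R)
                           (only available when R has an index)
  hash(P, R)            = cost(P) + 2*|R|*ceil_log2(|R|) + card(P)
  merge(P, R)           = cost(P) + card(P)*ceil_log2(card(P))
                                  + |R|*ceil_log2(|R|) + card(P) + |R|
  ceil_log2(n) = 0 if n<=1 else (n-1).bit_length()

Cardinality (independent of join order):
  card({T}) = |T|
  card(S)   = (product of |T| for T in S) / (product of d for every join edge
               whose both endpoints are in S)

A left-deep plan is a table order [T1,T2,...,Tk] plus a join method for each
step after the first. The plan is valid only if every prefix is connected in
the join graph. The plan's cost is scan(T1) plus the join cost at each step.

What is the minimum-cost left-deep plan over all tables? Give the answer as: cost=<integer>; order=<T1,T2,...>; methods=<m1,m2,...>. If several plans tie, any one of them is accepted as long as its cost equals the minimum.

Selinger DP (subsets sized 1..n):
  {D}: scan cost=120, card=120
  {B}: scan cost=120, card=120
  {C}: scan cost=20, card=20
  {A}: scan cost=100, card=100
  {BD}: card=3600; try (D,hash)→1920, (B,hash)→1920, (D,merge)→2040, (B,merge)→2040, (B,nl_idx)→4560, (D,nl)→14520 …(+1); best=1920 via (D,hash)
  {CD}: card=80; try (C,hash)→440, (C,nl_idx)→800, (D,merge)→1100, (C,merge)→1200, (D,hash)→1720, (D,nl)→2420 …(+1); best=440 via (C,hash)
  {AD}: card=600; try (A,nl_idx)→1560, (A,hash)→1640, (D,merge)→1860, (D,hash)→1880, (A,merge)→1880, (D,nl)→12100 …(+1); best=1560 via (A,nl_idx)
  {BCD}: card=2400; try (B,merge)→2040, (B,hash)→2200, (B,nl_idx)→3400, (C,hash)→5720, (B,nl)→10040, (C,nl_idx)→22320 …(+2); best=2040 via (B,merge)
  {ABD}: card=18000; try (B,hash)→3840, (A,hash)→6920, (B,merge)→9120, (B,nl_idx)→23760, (A,nl_idx)→45120, (A,merge)→49520 …(+2); best=3840 via (B,hash)
  {ACD}: card=400; try (A,nl_idx)→1400, (A,merge)→1880, (A,hash)→1920, (C,hash)→2360, (C,nl_idx)→4960, (C,merge)→8280 …(+2); best=1400 via (A,nl_idx)
  {ABCD}: card=12000; try (B,hash)→3480, (A,hash)→5840, (B,merge)→6360, (B,nl_idx)→16200, (C,hash)→22040, (A,nl_idx)→30840 …(+6); best=3480 via (B,hash)

cost=3480; order=D,C,A,B; methods=hash,nl_idx,hash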